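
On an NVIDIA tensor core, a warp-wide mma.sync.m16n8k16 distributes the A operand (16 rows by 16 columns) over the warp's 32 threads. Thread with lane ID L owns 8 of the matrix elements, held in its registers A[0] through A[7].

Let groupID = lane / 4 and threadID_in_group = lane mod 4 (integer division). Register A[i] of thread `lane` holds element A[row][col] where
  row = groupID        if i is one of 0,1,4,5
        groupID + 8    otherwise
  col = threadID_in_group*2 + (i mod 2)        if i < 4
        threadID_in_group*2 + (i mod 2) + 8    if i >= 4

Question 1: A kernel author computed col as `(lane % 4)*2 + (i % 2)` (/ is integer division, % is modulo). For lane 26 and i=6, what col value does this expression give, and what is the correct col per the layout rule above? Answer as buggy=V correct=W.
buggy=4 correct=12

`(lane % 4)*2 + (i % 2)`[26,6]=>4
lane 26: grp=6 (26/4), tig=2 (26%4)
i=6: r=6+8=14, c=2*2+0+8=12
col: 4 vs 12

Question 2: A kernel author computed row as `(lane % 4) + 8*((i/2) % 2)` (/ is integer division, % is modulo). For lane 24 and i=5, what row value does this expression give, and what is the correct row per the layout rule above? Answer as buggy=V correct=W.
buggy=0 correct=6

`(lane % 4) + 8*((i/2) % 2)`[24,5]->0
lane 24->24/4=6, 24 mod 4=0
i=5  r:6+0->6  c:2·0+1+8->9
row: 0 vs 6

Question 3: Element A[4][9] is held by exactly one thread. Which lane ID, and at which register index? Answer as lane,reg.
16,5

r=4->g=4,rb=0  c=9->cb=1,t=0,b0=1
L=4*4+0=16  i=1*4+0*2+1=5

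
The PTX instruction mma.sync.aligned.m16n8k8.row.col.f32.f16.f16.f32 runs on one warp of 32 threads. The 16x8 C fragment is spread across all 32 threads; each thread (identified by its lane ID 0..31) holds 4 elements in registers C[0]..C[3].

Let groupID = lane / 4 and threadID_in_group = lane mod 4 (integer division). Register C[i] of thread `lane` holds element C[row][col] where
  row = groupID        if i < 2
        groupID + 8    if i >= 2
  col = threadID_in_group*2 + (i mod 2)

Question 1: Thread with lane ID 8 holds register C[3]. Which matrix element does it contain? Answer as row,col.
L=8->gid=8>>2=2, tid=8&3=0
[3]->row 2+8=10  col 0·2+1=1

10,1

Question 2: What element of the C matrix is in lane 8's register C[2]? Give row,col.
8: gr=2,th=0
[2] (2+8,0*2+0) = (10,0)

10,0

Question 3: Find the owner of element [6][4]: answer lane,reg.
26,0

r:6=>grp=6,rB=0  c:4=>tig=2,lo=0
L=6*4+2=26  i=0*2+0=0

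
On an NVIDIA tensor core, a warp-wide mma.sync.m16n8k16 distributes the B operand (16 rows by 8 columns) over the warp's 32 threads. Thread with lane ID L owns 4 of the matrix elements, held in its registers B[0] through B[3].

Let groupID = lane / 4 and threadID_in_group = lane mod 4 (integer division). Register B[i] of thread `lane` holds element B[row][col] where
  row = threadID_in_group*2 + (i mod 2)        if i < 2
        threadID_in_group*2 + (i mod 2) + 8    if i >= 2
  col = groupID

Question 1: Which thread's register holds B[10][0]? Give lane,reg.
c: 0->gid=0  r: 10->r8=1,tid=1,i&1=0
L=0*4+1=1  i=1*2+0=2

1,2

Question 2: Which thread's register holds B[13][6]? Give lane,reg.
26,3

c: 6->gid=6  r: 13->r8=1,tid=2,i&1=1
L=6*4+2=26  i=1*2+1=3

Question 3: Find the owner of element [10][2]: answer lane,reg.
c=2⇒gr=2  r=10⇒Rb=1,th=1,odd=0
L=2*4+1=9  i=1*2+0=2

9,2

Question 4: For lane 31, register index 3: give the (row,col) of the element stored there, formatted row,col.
15,7

lane 31: gr=7 (31/4), th=3 (31%4)
i=3: r=3*2+1+8=15, c=gr=7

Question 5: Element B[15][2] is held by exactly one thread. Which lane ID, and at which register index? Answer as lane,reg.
c: 2->gid=2  r: 15->r8=1,tid=3,i&1=1
L=2*4+3=11  i=1*2+1=3

11,3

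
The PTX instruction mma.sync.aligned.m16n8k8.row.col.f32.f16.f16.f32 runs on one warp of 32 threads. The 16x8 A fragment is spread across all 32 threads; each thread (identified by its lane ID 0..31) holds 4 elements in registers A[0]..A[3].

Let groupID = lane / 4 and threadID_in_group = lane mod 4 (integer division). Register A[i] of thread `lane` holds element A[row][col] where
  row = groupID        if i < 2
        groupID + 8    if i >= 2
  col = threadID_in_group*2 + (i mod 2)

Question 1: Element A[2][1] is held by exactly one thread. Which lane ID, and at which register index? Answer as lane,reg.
8,1

r=2->g=2,rb=0  c=1->t=0,b0=1
L=2*4+0=8  i=0*2+1=1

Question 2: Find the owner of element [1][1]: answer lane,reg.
4,1

r: 1->gid=1,r8=0  c: 1->tid=0,i&1=1
L=1*4+0=4  i=0*2+1=1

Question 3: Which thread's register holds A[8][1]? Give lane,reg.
0,3

r=8→G=0,rhi=1  c=1→T=0,p=1
L=0*4+0=0  i=1*2+1=3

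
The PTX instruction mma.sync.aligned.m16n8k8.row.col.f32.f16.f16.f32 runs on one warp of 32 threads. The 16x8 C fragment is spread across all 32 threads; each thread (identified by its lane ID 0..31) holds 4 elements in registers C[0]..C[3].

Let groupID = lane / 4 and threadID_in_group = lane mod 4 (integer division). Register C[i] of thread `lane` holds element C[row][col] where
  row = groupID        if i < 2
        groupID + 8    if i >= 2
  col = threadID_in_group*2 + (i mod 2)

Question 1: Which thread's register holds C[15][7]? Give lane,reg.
r: 15->gid=7,r8=1  c: 7->tid=3,i&1=1
L=7*4+3=31  i=1*2+1=3

31,3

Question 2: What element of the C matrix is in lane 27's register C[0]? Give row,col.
L=27->g=27>>2=6, t=27&3=3
[0]->row 6+0=6  col 3·2+0=6

6,6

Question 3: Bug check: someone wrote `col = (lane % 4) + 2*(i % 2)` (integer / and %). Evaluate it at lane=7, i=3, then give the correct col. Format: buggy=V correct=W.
buggy=5 correct=7

`(lane % 4) + 2*(i % 2)`[7,3]->5
L=7->g=7>>2=1, t=7&3=3
[3]->row 1+8=9  col 3·2+1=7
col: 5 vs 7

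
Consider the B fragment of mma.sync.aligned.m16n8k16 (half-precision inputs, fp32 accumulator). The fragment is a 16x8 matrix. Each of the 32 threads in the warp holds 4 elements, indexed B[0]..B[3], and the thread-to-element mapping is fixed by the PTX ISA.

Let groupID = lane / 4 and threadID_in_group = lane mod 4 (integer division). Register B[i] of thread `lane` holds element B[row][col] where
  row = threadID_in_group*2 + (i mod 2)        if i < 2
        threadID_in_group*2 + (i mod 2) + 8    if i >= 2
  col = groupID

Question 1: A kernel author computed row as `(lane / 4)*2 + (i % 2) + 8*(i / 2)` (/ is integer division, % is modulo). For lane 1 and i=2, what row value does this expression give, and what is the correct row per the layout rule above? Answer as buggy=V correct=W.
buggy=8 correct=10

`(lane / 4)*2 + (i % 2) + 8*(i / 2)`[1,2]->8
1: g=0,t=1
[2] (1*2+0+8,0) = (10,0)
row: 8 vs 10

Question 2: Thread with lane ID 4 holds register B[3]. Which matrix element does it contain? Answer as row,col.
9,1

4: G=1,T=0
[3] (0*2+1+8,1) = (9,1)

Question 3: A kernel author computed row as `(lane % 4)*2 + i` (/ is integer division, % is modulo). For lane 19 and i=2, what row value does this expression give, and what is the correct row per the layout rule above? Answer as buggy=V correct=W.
buggy=8 correct=14

`(lane % 4)*2 + i`[19,2]→8
lane 19: G=4 (19/4), T=3 (19%4)
i=2: r=3*2+0+8=14, c=G=4
row: 8 vs 14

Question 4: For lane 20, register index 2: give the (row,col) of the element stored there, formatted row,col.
lane 20->20/4=5, 20 mod 4=0
i=2  r:2·0+0+8->8  c:5

8,5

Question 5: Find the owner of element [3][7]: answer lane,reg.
29,1

c=7→G=7  r=3→rhi=0,T=1,p=1
L=7*4+1=29  i=0*2+1=1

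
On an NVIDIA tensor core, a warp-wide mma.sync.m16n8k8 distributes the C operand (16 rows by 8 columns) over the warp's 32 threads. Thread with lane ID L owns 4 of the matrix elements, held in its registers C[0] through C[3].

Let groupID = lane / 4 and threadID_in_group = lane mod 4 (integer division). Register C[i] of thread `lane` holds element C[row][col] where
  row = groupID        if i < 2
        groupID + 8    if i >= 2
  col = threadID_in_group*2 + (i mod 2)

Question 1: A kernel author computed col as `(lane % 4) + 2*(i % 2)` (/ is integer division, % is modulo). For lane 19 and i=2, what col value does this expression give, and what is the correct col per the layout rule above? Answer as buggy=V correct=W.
`(lane % 4) + 2*(i % 2)`[19,2]=>3
lane 19=>19/4=4, 19 mod 4=3
i=2  r:4+8=>12  c:2·3+0=>6
col: 3 vs 6

buggy=3 correct=6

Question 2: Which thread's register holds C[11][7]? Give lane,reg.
r: 11->gid=3,r8=1  c: 7->tid=3,i&1=1
L=3*4+3=15  i=1*2+1=3

15,3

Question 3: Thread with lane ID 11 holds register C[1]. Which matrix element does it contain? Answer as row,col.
lane 11: gr=2 (11/4), th=3 (11%4)
i=1: r=2+0=2, c=3*2+1=7

2,7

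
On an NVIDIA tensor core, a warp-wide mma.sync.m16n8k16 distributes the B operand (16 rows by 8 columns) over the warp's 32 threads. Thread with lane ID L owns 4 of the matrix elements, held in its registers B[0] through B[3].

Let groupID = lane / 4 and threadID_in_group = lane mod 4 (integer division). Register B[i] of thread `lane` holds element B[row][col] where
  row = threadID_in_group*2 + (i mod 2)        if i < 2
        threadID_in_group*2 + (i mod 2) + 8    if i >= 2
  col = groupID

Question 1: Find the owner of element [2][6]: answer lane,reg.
25,0

c=6->g=6  r=2->rb=0,t=1,b0=0
L=6*4+1=25  i=0*2+0=0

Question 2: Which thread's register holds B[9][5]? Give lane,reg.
c=5⇒gr=5  r=9⇒Rb=1,th=0,odd=1
L=5*4+0=20  i=1*2+1=3

20,3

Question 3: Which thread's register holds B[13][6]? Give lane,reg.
c:6=>grp=6  r:13=>rB=1,tig=2,lo=1
L=6*4+2=26  i=1*2+1=3

26,3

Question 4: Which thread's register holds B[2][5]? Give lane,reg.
c:5=>grp=5  r:2=>rB=0,tig=1,lo=0
L=5*4+1=21  i=0*2+0=0

21,0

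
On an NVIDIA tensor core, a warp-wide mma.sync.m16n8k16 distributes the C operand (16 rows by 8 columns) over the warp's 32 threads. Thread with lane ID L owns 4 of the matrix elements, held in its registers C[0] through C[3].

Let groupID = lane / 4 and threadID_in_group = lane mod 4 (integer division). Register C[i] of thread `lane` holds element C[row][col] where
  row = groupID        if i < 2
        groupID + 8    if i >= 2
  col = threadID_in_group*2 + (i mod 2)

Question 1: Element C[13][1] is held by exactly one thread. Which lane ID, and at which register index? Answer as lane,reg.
r=13→G=5,rhi=1  c=1→T=0,p=1
L=5*4+0=20  i=1*2+1=3

20,3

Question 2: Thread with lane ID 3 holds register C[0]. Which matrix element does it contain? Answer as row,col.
0,6

lane 3: gid=0 (3/4), tid=3 (3%4)
i=0: r=0+0=0, c=3*2+0=6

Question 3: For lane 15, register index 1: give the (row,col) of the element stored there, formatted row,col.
L=15->gid=15>>2=3, tid=15&3=3
[1]->row 3+0=3  col 3·2+1=7

3,7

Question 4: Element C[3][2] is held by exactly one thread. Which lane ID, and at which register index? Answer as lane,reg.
13,0

r=3->g=3,rb=0  c=2->t=1,b0=0
L=3*4+1=13  i=0*2+0=0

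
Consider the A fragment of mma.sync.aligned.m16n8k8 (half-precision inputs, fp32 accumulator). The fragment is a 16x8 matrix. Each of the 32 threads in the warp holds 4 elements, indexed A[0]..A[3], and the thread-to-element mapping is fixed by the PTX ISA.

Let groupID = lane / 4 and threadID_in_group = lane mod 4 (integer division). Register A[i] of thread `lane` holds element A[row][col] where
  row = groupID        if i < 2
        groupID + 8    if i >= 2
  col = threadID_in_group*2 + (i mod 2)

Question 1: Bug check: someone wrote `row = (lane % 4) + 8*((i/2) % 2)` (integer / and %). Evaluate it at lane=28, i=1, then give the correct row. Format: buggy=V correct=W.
buggy=0 correct=7

`(lane % 4) + 8*((i/2) % 2)`[28,1]=>0
lane 28: grp=7 (28/4), tig=0 (28%4)
i=1: r=7+0=7, c=0*2+1=1
row: 0 vs 7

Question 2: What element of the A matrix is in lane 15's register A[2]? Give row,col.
L=15->gid=15>>2=3, tid=15&3=3
[2]->row 3+8=11  col 3·2+0=6

11,6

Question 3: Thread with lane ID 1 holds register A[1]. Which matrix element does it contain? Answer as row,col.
0,3

L=1->gid=1>>2=0, tid=1&3=1
[1]->row 0+0=0  col 1·2+1=3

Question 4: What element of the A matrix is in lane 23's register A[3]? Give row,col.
13,7

L=23⇒gr=23>>2=5, th=23&3=3
[3]⇒row 5+8=13  col 3·2+1=7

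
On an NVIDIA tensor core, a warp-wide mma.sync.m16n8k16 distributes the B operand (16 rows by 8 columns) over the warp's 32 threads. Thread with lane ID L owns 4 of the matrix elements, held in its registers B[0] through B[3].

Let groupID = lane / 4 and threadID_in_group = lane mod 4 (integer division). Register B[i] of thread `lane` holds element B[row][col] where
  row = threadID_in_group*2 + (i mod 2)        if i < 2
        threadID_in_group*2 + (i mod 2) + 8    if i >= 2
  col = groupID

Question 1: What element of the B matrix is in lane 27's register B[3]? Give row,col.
lane 27: G=6 (27/4), T=3 (27%4)
i=3: r=3*2+1+8=15, c=G=6

15,6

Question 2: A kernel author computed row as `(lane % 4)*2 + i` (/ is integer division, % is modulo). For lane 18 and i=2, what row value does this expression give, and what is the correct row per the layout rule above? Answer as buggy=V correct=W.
`(lane % 4)*2 + i`[18,2]→6
18: G=4,T=2
[2] (2*2+0+8,4) = (12,4)
row: 6 vs 12

buggy=6 correct=12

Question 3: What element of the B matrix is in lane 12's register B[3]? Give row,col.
lane 12: grp=3 (12/4), tig=0 (12%4)
i=3: r=0*2+1+8=9, c=grp=3

9,3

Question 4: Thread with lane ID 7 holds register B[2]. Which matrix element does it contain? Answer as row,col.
14,1

L=7=>grp=7>>2=1, tig=7&3=3
[2]=>row 3·2+0+8=14  col grp=1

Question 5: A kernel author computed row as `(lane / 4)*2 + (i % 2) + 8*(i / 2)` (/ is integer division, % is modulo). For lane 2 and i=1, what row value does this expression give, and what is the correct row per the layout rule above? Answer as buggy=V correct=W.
`(lane / 4)*2 + (i % 2) + 8*(i / 2)`[2,1]⇒1
lane 2: gr=0 (2/4), th=2 (2%4)
i=1: r=2*2+1+0=5, c=gr=0
row: 1 vs 5

buggy=1 correct=5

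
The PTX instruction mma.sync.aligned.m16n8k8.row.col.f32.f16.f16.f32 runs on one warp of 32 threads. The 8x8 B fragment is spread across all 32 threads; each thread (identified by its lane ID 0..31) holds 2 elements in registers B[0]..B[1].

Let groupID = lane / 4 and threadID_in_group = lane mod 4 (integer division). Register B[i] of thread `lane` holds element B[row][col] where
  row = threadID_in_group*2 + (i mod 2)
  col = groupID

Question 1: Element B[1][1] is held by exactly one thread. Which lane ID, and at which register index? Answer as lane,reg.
c: 1->gid=1  r: 1->tid=0,i&1=1
L=1*4+0=4  i=1=1

4,1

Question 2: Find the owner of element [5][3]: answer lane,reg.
c=3->g=3  r=5->t=2,b0=1
L=3*4+2=14  i=1=1

14,1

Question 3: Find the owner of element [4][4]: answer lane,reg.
c: 4->gid=4  r: 4->tid=2,i&1=0
L=4*4+2=18  i=0=0

18,0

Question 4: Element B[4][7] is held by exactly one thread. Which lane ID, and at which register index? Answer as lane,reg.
30,0

c=7⇒gr=7  r=4⇒th=2,odd=0
L=7*4+2=30  i=0=0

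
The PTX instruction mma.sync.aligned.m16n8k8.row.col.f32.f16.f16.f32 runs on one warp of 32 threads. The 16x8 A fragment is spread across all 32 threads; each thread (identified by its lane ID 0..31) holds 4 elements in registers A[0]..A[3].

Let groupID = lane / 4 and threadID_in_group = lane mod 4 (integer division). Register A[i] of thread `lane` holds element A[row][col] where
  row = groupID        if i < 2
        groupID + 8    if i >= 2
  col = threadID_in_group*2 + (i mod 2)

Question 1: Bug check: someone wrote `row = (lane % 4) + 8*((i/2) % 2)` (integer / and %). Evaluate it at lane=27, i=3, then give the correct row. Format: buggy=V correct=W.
buggy=11 correct=14

`(lane % 4) + 8*((i/2) % 2)`[27,3]->11
lane 27: g=6 (27/4), t=3 (27%4)
i=3: r=6+8=14, c=3*2+1=7
row: 11 vs 14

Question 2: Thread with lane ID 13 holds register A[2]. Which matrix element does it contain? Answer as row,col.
11,2

lane 13⇒13/4=3, 13 mod 4=1
i=2  r:3+8⇒11  c:2·1+0⇒2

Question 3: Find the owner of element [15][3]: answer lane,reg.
r: 15->gid=7,r8=1  c: 3->tid=1,i&1=1
L=7*4+1=29  i=1*2+1=3

29,3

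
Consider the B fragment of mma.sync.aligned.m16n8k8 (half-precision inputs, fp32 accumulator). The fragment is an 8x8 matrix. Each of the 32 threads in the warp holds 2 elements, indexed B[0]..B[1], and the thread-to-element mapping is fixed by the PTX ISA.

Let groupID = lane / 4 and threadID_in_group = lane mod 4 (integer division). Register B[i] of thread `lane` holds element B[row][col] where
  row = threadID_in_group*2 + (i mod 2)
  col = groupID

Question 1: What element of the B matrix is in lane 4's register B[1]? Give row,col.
1,1

4: grp=1,tig=0
[1] (0*2+1,1) = (1,1)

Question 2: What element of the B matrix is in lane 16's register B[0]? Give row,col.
0,4

L=16->g=16>>2=4, t=16&3=0
[0]->row 0·2+0=0  col g=4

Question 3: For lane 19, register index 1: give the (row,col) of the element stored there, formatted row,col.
L=19=>grp=19>>2=4, tig=19&3=3
[1]=>row 3·2+1=7  col grp=4

7,4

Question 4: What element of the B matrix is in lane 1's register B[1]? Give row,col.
3,0

lane 1: gid=0 (1/4), tid=1 (1%4)
i=1: r=1*2+1=3, c=gid=0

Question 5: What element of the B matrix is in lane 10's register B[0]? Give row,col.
4,2

L=10→G=10>>2=2, T=10&3=2
[0]→row 2·2+0=4  col G=2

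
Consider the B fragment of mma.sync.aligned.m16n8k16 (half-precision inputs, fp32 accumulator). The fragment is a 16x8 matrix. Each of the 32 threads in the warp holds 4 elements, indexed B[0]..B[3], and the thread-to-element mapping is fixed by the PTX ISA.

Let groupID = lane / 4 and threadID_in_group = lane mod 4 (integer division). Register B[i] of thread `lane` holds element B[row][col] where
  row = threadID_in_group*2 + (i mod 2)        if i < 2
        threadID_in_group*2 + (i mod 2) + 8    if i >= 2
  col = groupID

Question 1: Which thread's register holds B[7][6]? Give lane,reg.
27,1

c: 6->gid=6  r: 7->r8=0,tid=3,i&1=1
L=6*4+3=27  i=0*2+1=1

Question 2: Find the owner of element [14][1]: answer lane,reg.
c: 1->gid=1  r: 14->r8=1,tid=3,i&1=0
L=1*4+3=7  i=1*2+0=2

7,2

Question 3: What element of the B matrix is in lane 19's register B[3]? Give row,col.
15,4

lane 19⇒19/4=4, 19 mod 4=3
i=3  r:2·3+1+8⇒15  c:4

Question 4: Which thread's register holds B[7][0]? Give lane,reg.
3,1

c:0=>grp=0  r:7=>rB=0,tig=3,lo=1
L=0*4+3=3  i=0*2+1=1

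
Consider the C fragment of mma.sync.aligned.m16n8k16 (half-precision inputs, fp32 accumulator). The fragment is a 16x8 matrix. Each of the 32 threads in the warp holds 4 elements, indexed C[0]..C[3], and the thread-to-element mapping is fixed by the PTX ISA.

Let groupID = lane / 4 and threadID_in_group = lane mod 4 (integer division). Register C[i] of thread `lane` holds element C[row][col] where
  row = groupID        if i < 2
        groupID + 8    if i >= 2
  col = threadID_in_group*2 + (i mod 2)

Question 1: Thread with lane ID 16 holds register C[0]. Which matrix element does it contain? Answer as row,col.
4,0

lane 16⇒16/4=4, 16 mod 4=0
i=0  r:4+0⇒4  c:2·0+0⇒0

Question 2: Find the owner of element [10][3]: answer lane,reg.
9,3

r:10=>grp=2,rB=1  c:3=>tig=1,lo=1
L=2*4+1=9  i=1*2+1=3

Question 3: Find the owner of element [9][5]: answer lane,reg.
r: 9->gid=1,r8=1  c: 5->tid=2,i&1=1
L=1*4+2=6  i=1*2+1=3

6,3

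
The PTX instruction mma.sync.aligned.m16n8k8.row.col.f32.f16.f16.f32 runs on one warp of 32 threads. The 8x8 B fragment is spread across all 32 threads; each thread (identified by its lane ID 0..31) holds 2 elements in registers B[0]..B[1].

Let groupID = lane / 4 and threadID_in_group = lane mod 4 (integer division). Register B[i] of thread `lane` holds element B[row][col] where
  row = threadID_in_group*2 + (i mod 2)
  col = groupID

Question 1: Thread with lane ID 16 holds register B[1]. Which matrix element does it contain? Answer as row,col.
lane 16: g=4 (16/4), t=0 (16%4)
i=1: r=0*2+1=1, c=g=4

1,4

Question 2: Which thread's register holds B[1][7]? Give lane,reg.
28,1

c: 7->gid=7  r: 1->tid=0,i&1=1
L=7*4+0=28  i=1=1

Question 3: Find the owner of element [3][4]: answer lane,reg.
17,1

c=4→G=4  r=3→T=1,p=1
L=4*4+1=17  i=1=1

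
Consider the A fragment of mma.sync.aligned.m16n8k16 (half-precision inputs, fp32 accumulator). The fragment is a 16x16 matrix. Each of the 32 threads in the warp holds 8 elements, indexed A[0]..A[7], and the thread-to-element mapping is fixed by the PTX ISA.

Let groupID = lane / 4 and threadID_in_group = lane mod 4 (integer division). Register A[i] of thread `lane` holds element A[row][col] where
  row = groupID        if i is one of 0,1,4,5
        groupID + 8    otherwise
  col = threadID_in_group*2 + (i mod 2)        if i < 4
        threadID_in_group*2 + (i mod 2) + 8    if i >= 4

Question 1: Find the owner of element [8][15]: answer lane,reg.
r:8=>grp=0,rB=1  c:15=>cB=1,tig=3,lo=1
L=0*4+3=3  i=1*4+1*2+1=7

3,7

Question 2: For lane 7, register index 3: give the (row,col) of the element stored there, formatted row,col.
L=7=>grp=7>>2=1, tig=7&3=3
[3]=>row 1+8=9  col 3·2+1+0=7

9,7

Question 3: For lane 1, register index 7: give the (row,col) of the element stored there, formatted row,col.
8,11

1: g=0,t=1
[7] (0+8,1*2+1+8) = (8,11)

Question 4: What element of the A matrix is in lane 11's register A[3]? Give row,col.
11: grp=2,tig=3
[3] (2+8,3*2+1+0) = (10,7)

10,7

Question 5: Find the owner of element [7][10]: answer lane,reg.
r: 7->gid=7,r8=0  c: 10->c8=1,tid=1,i&1=0
L=7*4+1=29  i=1*4+0*2+0=4

29,4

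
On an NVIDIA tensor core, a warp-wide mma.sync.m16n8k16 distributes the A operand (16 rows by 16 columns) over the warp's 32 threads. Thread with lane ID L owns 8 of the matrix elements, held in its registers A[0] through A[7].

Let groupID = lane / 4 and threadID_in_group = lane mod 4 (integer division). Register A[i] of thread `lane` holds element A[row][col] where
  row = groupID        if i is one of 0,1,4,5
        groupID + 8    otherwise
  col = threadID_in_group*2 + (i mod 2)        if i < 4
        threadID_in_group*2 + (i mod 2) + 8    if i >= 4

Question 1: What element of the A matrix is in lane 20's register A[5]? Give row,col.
5,9

L=20->gid=20>>2=5, tid=20&3=0
[5]->row 5+0=5  col 0·2+1+8=9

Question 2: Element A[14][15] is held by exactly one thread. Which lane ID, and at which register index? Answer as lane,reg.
r=14→G=6,rhi=1  c=15→chi=1,T=3,p=1
L=6*4+3=27  i=1*4+1*2+1=7

27,7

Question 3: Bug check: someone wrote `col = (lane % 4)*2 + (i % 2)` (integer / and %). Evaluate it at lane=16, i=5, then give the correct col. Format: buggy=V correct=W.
`(lane % 4)*2 + (i % 2)`[16,5]=>1
lane 16=>16/4=4, 16 mod 4=0
i=5  r:4+0=>4  c:2·0+1+8=>9
col: 1 vs 9

buggy=1 correct=9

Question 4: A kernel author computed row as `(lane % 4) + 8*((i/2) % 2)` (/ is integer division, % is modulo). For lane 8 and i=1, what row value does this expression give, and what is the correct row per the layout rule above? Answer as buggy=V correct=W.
`(lane % 4) + 8*((i/2) % 2)`[8,1]⇒0
lane 8⇒8/4=2, 8 mod 4=0
i=1  r:2+0⇒2  c:2·0+1+0⇒1
row: 0 vs 2

buggy=0 correct=2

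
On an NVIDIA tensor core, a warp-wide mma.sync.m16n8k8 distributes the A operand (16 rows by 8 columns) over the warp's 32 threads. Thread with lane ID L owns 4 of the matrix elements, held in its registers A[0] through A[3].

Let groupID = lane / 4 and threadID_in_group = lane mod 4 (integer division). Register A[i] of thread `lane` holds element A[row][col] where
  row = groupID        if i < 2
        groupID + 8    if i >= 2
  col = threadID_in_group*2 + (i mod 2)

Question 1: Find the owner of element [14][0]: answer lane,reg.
24,2

r=14⇒gr=6,Rb=1  c=0⇒th=0,odd=0
L=6*4+0=24  i=1*2+0=2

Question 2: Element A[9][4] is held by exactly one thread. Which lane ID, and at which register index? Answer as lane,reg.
r: 9->gid=1,r8=1  c: 4->tid=2,i&1=0
L=1*4+2=6  i=1*2+0=2

6,2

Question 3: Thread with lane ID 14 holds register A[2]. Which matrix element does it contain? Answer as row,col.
11,4

lane 14->14/4=3, 14 mod 4=2
i=2  r:3+8->11  c:2·2+0->4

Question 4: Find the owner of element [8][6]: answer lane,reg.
3,2

r=8⇒gr=0,Rb=1  c=6⇒th=3,odd=0
L=0*4+3=3  i=1*2+0=2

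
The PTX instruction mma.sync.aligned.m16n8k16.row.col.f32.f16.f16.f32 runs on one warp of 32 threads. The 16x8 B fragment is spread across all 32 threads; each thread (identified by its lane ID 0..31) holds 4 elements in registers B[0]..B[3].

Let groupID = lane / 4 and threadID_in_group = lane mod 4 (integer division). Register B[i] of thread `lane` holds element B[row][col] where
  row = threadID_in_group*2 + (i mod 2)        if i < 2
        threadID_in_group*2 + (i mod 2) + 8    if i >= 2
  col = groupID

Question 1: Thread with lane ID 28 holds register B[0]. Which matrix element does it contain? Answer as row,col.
0,7

lane 28: G=7 (28/4), T=0 (28%4)
i=0: r=0*2+0+0=0, c=G=7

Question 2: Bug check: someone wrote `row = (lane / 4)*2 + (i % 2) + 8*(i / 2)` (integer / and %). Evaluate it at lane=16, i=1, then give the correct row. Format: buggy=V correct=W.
`(lane / 4)*2 + (i % 2) + 8*(i / 2)`[16,1]=>9
lane 16=>16/4=4, 16 mod 4=0
i=1  r:2·0+1+0=>1  c:4
row: 9 vs 1

buggy=9 correct=1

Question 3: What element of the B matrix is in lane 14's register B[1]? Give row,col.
5,3

lane 14: grp=3 (14/4), tig=2 (14%4)
i=1: r=2*2+1+0=5, c=grp=3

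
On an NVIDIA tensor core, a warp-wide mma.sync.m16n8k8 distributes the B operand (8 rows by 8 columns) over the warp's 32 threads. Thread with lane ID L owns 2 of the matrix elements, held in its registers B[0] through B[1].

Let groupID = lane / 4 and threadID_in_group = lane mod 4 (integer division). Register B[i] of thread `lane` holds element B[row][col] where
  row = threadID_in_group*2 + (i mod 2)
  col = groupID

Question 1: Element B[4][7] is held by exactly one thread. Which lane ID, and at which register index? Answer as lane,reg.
30,0

c: 7->gid=7  r: 4->tid=2,i&1=0
L=7*4+2=30  i=0=0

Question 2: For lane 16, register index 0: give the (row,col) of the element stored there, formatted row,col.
16: gr=4,th=0
[0] (0*2+0,4) = (0,4)

0,4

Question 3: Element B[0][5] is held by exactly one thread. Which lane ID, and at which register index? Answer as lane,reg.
20,0

c: 5->gid=5  r: 0->tid=0,i&1=0
L=5*4+0=20  i=0=0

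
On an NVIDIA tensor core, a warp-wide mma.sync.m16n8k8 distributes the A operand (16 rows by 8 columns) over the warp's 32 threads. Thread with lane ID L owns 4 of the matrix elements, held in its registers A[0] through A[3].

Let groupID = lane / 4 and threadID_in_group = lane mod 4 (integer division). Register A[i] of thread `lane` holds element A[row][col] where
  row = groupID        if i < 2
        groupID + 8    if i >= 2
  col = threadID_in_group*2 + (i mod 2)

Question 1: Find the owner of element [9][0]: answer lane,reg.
r=9→G=1,rhi=1  c=0→T=0,p=0
L=1*4+0=4  i=1*2+0=2

4,2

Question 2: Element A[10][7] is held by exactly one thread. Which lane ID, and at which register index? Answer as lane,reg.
11,3

r=10->g=2,rb=1  c=7->t=3,b0=1
L=2*4+3=11  i=1*2+1=3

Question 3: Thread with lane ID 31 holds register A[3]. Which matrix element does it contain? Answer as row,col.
15,7

31: gid=7,tid=3
[3] (7+8,3*2+1) = (15,7)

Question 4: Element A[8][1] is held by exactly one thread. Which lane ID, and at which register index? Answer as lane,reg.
r=8->g=0,rb=1  c=1->t=0,b0=1
L=0*4+0=0  i=1*2+1=3

0,3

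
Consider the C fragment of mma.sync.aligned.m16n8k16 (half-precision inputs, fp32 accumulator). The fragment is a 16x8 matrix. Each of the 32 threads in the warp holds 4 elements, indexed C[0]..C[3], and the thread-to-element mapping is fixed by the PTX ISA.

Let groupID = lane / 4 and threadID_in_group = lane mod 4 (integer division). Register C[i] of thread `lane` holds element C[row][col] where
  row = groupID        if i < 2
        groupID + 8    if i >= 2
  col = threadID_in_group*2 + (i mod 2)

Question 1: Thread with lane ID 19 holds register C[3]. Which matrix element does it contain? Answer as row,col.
lane 19⇒19/4=4, 19 mod 4=3
i=3  r:4+8⇒12  c:2·3+1⇒7

12,7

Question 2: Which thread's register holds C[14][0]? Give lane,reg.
24,2

r=14→G=6,rhi=1  c=0→T=0,p=0
L=6*4+0=24  i=1*2+0=2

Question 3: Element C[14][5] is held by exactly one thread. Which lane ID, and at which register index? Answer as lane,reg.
26,3

r=14⇒gr=6,Rb=1  c=5⇒th=2,odd=1
L=6*4+2=26  i=1*2+1=3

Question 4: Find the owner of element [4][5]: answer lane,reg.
r: 4->gid=4,r8=0  c: 5->tid=2,i&1=1
L=4*4+2=18  i=0*2+1=1

18,1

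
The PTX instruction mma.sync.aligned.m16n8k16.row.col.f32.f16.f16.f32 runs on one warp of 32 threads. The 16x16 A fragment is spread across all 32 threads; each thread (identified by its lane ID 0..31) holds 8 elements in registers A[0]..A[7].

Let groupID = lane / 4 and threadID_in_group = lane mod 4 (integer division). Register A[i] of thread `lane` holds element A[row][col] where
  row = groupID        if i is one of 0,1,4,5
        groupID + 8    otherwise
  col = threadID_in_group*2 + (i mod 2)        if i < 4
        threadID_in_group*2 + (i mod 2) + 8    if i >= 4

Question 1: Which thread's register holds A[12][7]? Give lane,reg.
r=12->g=4,rb=1  c=7->cb=0,t=3,b0=1
L=4*4+3=19  i=0*4+1*2+1=3

19,3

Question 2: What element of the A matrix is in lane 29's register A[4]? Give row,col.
L=29->gid=29>>2=7, tid=29&3=1
[4]->row 7+0=7  col 1·2+0+8=10

7,10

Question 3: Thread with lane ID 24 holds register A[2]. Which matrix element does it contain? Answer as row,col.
14,0

24: G=6,T=0
[2] (6+8,0*2+0+0) = (14,0)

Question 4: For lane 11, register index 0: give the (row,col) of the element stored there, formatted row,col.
2,6

11: G=2,T=3
[0] (2+0,3*2+0+0) = (2,6)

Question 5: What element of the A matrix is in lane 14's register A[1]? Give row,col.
lane 14->14/4=3, 14 mod 4=2
i=1  r:3+0->3  c:2·2+1+0->5

3,5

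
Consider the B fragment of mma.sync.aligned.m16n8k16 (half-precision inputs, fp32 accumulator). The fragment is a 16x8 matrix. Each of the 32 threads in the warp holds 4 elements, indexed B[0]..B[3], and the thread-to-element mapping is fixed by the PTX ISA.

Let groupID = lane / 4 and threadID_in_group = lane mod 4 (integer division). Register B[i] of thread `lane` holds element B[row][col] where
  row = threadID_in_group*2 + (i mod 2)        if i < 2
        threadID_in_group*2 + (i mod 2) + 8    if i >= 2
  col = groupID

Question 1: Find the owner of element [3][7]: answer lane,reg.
c=7->g=7  r=3->rb=0,t=1,b0=1
L=7*4+1=29  i=0*2+1=1

29,1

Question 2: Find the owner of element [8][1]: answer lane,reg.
4,2

c=1→G=1  r=8→rhi=1,T=0,p=0
L=1*4+0=4  i=1*2+0=2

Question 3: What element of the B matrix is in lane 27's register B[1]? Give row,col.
7,6

lane 27: g=6 (27/4), t=3 (27%4)
i=1: r=3*2+1+0=7, c=g=6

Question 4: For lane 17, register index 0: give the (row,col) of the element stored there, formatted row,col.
L=17→G=17>>2=4, T=17&3=1
[0]→row 1·2+0+0=2  col G=4

2,4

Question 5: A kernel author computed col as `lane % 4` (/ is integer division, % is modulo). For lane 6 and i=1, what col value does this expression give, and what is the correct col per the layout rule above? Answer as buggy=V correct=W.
`lane % 4`[6,1]⇒2
L=6⇒gr=6>>2=1, th=6&3=2
[1]⇒row 2·2+1+0=5  col gr=1
col: 2 vs 1

buggy=2 correct=1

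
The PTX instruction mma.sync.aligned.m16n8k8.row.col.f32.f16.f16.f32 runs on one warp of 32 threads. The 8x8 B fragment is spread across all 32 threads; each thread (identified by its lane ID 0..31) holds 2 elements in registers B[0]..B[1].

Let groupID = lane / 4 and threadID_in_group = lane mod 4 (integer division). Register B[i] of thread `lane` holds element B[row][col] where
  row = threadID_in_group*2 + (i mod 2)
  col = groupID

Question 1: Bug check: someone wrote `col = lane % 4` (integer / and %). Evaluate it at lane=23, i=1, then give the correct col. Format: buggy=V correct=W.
buggy=3 correct=5

`lane % 4`[23,1]->3
lane 23->23/4=5, 23 mod 4=3
i=1  r:2·3+1->7  c:5
col: 3 vs 5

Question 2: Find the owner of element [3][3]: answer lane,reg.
c=3⇒gr=3  r=3⇒th=1,odd=1
L=3*4+1=13  i=1=1

13,1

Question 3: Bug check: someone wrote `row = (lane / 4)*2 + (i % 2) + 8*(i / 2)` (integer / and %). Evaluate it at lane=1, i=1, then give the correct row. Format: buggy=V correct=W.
`(lane / 4)*2 + (i % 2) + 8*(i / 2)`[1,1]⇒1
1: gr=0,th=1
[1] (1*2+1,0) = (3,0)
row: 1 vs 3

buggy=1 correct=3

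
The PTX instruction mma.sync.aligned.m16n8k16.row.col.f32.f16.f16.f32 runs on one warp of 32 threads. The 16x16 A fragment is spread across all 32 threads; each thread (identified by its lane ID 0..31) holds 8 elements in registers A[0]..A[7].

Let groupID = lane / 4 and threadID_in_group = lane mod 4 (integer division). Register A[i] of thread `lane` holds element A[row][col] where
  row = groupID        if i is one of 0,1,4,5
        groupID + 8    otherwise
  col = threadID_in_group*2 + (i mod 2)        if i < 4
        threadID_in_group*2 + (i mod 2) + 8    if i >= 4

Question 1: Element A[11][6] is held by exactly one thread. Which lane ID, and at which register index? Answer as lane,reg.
r:11=>grp=3,rB=1  c:6=>cB=0,tig=3,lo=0
L=3*4+3=15  i=0*4+1*2+0=2

15,2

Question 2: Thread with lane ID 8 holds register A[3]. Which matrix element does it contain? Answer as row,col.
10,1

8: gr=2,th=0
[3] (2+8,0*2+1+0) = (10,1)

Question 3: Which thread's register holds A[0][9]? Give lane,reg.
0,5

r:0=>grp=0,rB=0  c:9=>cB=1,tig=0,lo=1
L=0*4+0=0  i=1*4+0*2+1=5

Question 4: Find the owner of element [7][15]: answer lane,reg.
r=7⇒gr=7,Rb=0  c=15⇒Cb=1,th=3,odd=1
L=7*4+3=31  i=1*4+0*2+1=5

31,5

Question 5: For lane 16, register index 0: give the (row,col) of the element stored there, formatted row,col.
4,0

16: gid=4,tid=0
[0] (4+0,0*2+0+0) = (4,0)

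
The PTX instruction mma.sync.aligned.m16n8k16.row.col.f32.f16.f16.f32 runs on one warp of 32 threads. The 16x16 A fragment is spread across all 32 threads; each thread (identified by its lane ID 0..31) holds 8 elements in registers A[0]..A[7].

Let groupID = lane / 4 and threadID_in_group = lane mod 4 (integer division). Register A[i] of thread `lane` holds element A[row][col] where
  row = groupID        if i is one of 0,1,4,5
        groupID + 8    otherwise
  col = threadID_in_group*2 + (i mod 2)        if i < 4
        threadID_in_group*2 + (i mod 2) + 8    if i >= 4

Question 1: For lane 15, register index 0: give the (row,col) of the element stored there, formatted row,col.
3,6

lane 15->15/4=3, 15 mod 4=3
i=0  r:3+0->3  c:2·3+0+0->6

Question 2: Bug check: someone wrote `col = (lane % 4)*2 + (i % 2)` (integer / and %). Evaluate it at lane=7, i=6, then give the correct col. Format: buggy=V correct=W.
buggy=6 correct=14

`(lane % 4)*2 + (i % 2)`[7,6]->6
lane 7: g=1 (7/4), t=3 (7%4)
i=6: r=1+8=9, c=3*2+0+8=14
col: 6 vs 14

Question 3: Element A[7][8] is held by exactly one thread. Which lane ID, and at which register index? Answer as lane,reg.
r: 7->gid=7,r8=0  c: 8->c8=1,tid=0,i&1=0
L=7*4+0=28  i=1*4+0*2+0=4

28,4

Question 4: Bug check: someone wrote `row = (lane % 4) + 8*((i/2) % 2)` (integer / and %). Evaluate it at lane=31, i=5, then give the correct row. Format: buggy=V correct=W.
buggy=3 correct=7

`(lane % 4) + 8*((i/2) % 2)`[31,5]=>3
31: grp=7,tig=3
[5] (7+0,3*2+1+8) = (7,15)
row: 3 vs 7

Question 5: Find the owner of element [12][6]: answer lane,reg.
19,2

r=12→G=4,rhi=1  c=6→chi=0,T=3,p=0
L=4*4+3=19  i=0*4+1*2+0=2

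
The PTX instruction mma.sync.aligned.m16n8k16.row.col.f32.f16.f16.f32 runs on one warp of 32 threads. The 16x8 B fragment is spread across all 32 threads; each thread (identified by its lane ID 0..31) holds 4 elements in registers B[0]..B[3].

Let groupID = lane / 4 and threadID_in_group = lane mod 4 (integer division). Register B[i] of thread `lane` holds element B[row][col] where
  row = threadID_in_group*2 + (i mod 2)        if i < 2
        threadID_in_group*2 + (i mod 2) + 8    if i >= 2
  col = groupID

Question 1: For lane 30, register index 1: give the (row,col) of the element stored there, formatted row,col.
5,7

lane 30: gr=7 (30/4), th=2 (30%4)
i=1: r=2*2+1+0=5, c=gr=7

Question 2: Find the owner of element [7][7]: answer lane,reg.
c=7⇒gr=7  r=7⇒Rb=0,th=3,odd=1
L=7*4+3=31  i=0*2+1=1

31,1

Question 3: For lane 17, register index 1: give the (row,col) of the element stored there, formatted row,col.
L=17=>grp=17>>2=4, tig=17&3=1
[1]=>row 1·2+1+0=3  col grp=4

3,4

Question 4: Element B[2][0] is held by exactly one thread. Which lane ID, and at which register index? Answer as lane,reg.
1,0

c: 0->gid=0  r: 2->r8=0,tid=1,i&1=0
L=0*4+1=1  i=0*2+0=0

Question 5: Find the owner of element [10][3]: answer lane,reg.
c=3→G=3  r=10→rhi=1,T=1,p=0
L=3*4+1=13  i=1*2+0=2

13,2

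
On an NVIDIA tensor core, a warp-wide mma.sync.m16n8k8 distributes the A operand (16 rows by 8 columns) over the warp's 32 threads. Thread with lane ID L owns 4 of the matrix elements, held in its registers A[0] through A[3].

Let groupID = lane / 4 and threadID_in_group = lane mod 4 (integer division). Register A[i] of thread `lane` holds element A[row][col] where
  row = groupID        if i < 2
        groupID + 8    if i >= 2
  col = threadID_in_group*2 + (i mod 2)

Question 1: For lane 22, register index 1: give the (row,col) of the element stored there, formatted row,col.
5,5

lane 22: g=5 (22/4), t=2 (22%4)
i=1: r=5+0=5, c=2*2+1=5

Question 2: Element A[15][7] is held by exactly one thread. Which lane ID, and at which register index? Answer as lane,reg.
31,3

r:15=>grp=7,rB=1  c:7=>tig=3,lo=1
L=7*4+3=31  i=1*2+1=3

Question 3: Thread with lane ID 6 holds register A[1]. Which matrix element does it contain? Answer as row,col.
L=6=>grp=6>>2=1, tig=6&3=2
[1]=>row 1+0=1  col 2·2+1=5

1,5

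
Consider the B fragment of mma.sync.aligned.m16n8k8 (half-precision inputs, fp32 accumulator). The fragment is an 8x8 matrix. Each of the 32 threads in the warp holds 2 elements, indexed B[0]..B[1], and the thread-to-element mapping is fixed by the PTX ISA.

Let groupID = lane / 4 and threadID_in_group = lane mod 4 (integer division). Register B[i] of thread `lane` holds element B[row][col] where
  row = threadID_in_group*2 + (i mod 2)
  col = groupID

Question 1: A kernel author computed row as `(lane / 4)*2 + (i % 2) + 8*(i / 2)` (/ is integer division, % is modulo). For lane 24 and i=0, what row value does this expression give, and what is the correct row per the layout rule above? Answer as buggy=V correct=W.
`(lane / 4)*2 + (i % 2) + 8*(i / 2)`[24,0]→12
L=24→G=24>>2=6, T=24&3=0
[0]→row 0·2+0=0  col G=6
row: 12 vs 0

buggy=12 correct=0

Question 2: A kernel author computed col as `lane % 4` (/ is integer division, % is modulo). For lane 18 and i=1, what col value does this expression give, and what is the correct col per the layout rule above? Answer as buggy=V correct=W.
buggy=2 correct=4

`lane % 4`[18,1]->2
lane 18: g=4 (18/4), t=2 (18%4)
i=1: r=2*2+1=5, c=g=4
col: 2 vs 4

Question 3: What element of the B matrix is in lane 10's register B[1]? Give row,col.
5,2

L=10→G=10>>2=2, T=10&3=2
[1]→row 2·2+1=5  col G=2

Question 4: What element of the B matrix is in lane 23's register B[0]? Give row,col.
lane 23⇒23/4=5, 23 mod 4=3
i=0  r:2·3+0⇒6  c:5

6,5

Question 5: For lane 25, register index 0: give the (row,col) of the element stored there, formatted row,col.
2,6

lane 25: G=6 (25/4), T=1 (25%4)
i=0: r=1*2+0=2, c=G=6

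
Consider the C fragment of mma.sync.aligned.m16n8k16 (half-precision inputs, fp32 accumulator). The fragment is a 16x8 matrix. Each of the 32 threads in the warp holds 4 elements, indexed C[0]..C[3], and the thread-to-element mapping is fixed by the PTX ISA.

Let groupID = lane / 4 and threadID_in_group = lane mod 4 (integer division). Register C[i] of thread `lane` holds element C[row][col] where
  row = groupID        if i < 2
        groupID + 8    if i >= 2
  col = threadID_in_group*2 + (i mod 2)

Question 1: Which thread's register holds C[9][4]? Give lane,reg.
r: 9->gid=1,r8=1  c: 4->tid=2,i&1=0
L=1*4+2=6  i=1*2+0=2

6,2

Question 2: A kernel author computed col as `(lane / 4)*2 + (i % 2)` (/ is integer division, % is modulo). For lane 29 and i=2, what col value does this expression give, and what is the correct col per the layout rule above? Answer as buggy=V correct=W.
`(lane / 4)*2 + (i % 2)`[29,2]=>14
29: grp=7,tig=1
[2] (7+8,1*2+0) = (15,2)
col: 14 vs 2

buggy=14 correct=2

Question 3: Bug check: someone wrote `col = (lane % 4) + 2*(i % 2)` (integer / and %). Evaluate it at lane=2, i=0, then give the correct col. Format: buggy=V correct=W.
buggy=2 correct=4

`(lane % 4) + 2*(i % 2)`[2,0]->2
2: gid=0,tid=2
[0] (0+0,2*2+0) = (0,4)
col: 2 vs 4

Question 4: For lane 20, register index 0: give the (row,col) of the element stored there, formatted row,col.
5,0

L=20⇒gr=20>>2=5, th=20&3=0
[0]⇒row 5+0=5  col 0·2+0=0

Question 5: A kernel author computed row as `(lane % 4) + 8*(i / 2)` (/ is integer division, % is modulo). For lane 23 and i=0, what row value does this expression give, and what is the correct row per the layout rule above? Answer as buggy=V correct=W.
buggy=3 correct=5

`(lane % 4) + 8*(i / 2)`[23,0]=>3
lane 23=>23/4=5, 23 mod 4=3
i=0  r:5+0=>5  c:2·3+0=>6
row: 3 vs 5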